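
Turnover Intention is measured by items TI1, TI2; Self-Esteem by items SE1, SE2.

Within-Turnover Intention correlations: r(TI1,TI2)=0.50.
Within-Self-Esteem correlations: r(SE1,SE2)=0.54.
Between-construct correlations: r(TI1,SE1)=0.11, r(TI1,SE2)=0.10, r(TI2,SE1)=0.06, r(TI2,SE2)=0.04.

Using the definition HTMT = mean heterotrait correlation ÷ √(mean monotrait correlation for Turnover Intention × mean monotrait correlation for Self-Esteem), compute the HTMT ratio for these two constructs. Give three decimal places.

Mean heterotrait r = 0.31/4 = 0.0775.
Mean within-TI = 0.50/1 = 0.5000; mean within-SE = 0.54/1 = 0.5400.
Geometric mean = √(0.5000 × 0.5400) = 0.5196.
HTMT = 0.0775 / 0.5196 = 0.149.

0.149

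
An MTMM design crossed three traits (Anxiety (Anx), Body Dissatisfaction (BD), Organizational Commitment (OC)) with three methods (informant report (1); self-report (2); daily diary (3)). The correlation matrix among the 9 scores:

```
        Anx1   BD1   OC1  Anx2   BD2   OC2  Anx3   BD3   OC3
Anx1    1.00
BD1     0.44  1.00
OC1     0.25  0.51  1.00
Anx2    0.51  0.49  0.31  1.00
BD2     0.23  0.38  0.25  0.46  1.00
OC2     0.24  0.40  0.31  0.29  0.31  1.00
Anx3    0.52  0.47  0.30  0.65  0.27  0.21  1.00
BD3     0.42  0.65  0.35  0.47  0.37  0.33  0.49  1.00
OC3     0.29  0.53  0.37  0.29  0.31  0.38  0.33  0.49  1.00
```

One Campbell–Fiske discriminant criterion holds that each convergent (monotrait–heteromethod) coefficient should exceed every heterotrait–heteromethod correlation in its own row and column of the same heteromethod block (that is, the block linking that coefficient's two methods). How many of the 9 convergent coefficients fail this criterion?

Checking each validity diagonal entry against its comparison values:
Anx (methods 1·2): 0.51 vs {0.23, 0.49, 0.24, 0.31} → pass.
Anx (methods 1·3): 0.52 vs {0.42, 0.47, 0.29, 0.30} → pass.
Anx (methods 2·3): 0.65 vs {0.47, 0.27, 0.29, 0.21} → pass.
BD (methods 1·2): 0.38 vs {0.49, 0.23, 0.40, 0.25} → fail.
BD (methods 1·3): 0.65 vs {0.47, 0.42, 0.53, 0.35} → pass.
BD (methods 2·3): 0.37 vs {0.27, 0.47, 0.31, 0.33} → fail.
OC (methods 1·2): 0.31 vs {0.31, 0.24, 0.25, 0.40} → fail.
OC (methods 1·3): 0.37 vs {0.30, 0.29, 0.35, 0.53} → fail.
OC (methods 2·3): 0.38 vs {0.21, 0.29, 0.33, 0.31} → pass.
4 of 9 fail.

4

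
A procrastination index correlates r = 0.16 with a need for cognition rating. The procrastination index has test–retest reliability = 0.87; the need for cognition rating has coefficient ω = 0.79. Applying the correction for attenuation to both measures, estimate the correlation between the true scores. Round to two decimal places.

r_true = r_obs / √(r_xx · r_yy) = 0.16 / √(0.87 × 0.79) = 0.16 / √0.6873 = 0.16 / 0.8290 ≈ 0.19.

0.19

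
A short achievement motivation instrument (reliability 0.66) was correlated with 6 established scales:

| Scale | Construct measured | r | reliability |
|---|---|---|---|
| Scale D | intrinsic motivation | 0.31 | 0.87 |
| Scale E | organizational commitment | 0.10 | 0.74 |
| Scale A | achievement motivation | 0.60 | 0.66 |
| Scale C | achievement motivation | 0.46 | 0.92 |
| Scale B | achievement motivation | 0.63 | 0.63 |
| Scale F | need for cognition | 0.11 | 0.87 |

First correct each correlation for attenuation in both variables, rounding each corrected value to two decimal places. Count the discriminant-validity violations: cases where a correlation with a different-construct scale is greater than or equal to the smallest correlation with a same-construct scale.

0

Disattenuated r (r / √(r_scale · r_new)):
  Scale D (disc): 0.31 / √(0.87·0.66) = 0.41
  Scale E (disc): 0.10 / √(0.74·0.66) = 0.14
  Scale A (conv): 0.60 / √(0.66·0.66) = 0.91
  Scale C (conv): 0.46 / √(0.92·0.66) = 0.59
  Scale B (conv): 0.63 / √(0.63·0.66) = 0.98
  Scale F (disc): 0.11 / √(0.87·0.66) = 0.15
Smallest convergent = 0.59. Discriminant values: 0.41, 0.14, 0.15; count ≥ 0.59 → 0.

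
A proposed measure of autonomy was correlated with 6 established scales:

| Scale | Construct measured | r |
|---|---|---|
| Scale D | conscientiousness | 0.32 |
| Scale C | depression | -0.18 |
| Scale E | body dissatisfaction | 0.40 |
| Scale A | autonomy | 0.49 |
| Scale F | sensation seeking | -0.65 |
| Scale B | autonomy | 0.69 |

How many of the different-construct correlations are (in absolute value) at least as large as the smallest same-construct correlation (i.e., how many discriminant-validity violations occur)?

Convergent (same construct = autonomy): Scale A, Scale B.
Smallest convergent = 0.49. Discriminant |r|: 0.32, 0.18, 0.40, 0.65; count ≥ 0.49 → 1.

1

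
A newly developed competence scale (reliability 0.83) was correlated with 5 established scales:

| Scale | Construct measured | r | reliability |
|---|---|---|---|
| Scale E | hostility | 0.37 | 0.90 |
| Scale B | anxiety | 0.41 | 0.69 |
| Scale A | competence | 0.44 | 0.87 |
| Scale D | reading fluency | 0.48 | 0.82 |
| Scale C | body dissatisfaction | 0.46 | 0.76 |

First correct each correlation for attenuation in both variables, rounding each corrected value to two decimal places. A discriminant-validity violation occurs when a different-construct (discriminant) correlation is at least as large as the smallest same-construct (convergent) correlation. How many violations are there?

3

Disattenuated r (r / √(r_scale · r_new)):
  Scale E (disc): 0.37 / √(0.90·0.83) = 0.43
  Scale B (disc): 0.41 / √(0.69·0.83) = 0.54
  Scale A (conv): 0.44 / √(0.87·0.83) = 0.52
  Scale D (disc): 0.48 / √(0.82·0.83) = 0.58
  Scale C (disc): 0.46 / √(0.76·0.83) = 0.58
Smallest convergent = 0.52. Discriminant values: 0.43, 0.54, 0.58, 0.58; count ≥ 0.52 → 3.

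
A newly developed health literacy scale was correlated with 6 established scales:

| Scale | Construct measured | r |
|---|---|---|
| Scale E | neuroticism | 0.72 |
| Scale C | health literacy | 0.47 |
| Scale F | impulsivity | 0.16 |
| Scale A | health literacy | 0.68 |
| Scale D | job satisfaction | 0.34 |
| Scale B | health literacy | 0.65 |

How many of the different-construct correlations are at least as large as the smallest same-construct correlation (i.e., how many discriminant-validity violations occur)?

Convergent (same construct = health literacy): Scale C, Scale A, Scale B.
Smallest convergent = 0.47. Discriminant values: 0.72, 0.16, 0.34; count ≥ 0.47 → 1.

1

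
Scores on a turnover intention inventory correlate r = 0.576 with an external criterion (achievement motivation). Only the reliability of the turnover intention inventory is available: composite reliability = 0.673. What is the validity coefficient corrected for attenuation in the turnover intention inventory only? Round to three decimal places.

0.702

Single correction: r_c = r_obs / √r_xx = 0.576 / √0.673 = 0.576 / 0.8204 ≈ 0.702.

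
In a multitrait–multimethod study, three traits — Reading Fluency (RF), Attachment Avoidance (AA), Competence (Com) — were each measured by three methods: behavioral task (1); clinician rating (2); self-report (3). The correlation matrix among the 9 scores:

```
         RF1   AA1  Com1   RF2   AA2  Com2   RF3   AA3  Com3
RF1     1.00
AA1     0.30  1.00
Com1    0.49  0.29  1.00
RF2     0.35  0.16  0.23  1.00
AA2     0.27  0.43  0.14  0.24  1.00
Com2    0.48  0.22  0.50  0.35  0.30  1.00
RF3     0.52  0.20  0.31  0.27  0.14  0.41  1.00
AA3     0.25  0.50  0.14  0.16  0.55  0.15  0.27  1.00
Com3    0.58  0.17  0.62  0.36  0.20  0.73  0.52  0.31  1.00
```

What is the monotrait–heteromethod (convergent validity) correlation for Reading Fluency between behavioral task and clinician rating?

0.35

Same trait (RF), different methods: r(RF1, RF2) = 0.35.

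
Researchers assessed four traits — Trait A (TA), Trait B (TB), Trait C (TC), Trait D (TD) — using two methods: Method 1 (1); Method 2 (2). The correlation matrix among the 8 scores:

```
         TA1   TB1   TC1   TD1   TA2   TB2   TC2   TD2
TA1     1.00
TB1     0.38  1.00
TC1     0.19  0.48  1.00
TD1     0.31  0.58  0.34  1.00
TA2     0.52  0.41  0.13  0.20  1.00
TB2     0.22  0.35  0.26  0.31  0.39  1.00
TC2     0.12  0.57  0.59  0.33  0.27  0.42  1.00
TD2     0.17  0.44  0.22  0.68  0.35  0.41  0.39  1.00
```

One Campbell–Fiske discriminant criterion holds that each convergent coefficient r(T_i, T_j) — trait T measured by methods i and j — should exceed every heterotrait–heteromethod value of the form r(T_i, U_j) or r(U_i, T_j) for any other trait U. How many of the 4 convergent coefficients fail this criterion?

1

Each convergent coefficient versus the relevant comparison correlations:
TA (methods 1·2): 0.52 vs {0.22, 0.41, 0.12, 0.13, 0.17, 0.20} → pass.
TB (methods 1·2): 0.35 vs {0.41, 0.22, 0.57, 0.26, 0.44, 0.31} → fail.
TC (methods 1·2): 0.59 vs {0.13, 0.12, 0.26, 0.57, 0.22, 0.33} → pass.
TD (methods 1·2): 0.68 vs {0.20, 0.17, 0.31, 0.44, 0.33, 0.22} → pass.
1 of 4 fail.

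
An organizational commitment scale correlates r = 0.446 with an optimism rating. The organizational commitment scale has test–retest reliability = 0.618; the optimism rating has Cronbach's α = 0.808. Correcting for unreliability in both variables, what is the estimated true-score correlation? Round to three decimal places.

r_true = r_obs / √(r_xx · r_yy) = 0.446 / √(0.618 × 0.808) = 0.446 / √0.499344 = 0.446 / 0.7066 ≈ 0.631.

0.631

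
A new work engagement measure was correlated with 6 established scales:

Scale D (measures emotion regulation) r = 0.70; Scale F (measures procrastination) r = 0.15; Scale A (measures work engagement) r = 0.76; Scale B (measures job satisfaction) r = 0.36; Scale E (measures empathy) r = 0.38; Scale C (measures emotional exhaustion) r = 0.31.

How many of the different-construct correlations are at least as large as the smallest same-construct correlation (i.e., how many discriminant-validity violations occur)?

0

Convergent (same construct = work engagement): Scale A.
Smallest convergent = 0.76. Discriminant values: 0.70, 0.15, 0.36, 0.38, 0.31; count ≥ 0.76 → 0.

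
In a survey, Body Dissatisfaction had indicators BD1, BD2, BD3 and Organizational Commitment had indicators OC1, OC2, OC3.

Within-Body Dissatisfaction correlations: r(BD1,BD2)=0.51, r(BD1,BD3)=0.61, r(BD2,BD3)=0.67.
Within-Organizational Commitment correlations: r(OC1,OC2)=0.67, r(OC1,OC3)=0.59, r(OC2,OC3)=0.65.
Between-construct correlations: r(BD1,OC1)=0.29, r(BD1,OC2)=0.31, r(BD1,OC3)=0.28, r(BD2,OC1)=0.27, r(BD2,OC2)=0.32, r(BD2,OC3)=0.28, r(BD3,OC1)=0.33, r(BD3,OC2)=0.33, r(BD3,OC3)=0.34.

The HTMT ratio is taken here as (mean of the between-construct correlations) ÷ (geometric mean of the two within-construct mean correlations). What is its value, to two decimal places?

Between-construct mean = 2.75/9 = 0.3056.
Mean within-BD = 1.79/3 = 0.5967; mean within-OC = 1.91/3 = 0.6367.
Geometric mean = √(0.5967 × 0.6367) = 0.6164.
HTMT = 0.3056 / 0.6164 = 0.50.

0.50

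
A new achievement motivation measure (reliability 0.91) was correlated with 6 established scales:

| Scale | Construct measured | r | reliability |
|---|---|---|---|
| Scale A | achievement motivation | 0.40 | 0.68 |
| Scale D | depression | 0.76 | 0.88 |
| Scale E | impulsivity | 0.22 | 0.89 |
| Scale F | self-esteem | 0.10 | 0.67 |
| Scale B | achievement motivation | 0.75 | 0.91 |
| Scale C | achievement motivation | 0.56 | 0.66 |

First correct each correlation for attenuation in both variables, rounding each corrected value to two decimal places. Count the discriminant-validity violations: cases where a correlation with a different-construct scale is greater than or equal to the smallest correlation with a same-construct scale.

Disattenuated r (r / √(r_scale · r_new)):
  Scale A (conv): 0.40 / √(0.68·0.91) = 0.51
  Scale D (disc): 0.76 / √(0.88·0.91) = 0.85
  Scale E (disc): 0.22 / √(0.89·0.91) = 0.24
  Scale F (disc): 0.10 / √(0.67·0.91) = 0.13
  Scale B (conv): 0.75 / √(0.91·0.91) = 0.82
  Scale C (conv): 0.56 / √(0.66·0.91) = 0.72
Smallest convergent = 0.51. Discriminant values: 0.85, 0.24, 0.13; count ≥ 0.51 → 1.

1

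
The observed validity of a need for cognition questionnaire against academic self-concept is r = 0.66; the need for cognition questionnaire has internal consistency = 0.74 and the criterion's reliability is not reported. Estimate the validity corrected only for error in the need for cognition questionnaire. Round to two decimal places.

0.77

Single correction: r_c = r_obs / √r_xx = 0.66 / √0.74 = 0.66 / 0.8602 ≈ 0.77.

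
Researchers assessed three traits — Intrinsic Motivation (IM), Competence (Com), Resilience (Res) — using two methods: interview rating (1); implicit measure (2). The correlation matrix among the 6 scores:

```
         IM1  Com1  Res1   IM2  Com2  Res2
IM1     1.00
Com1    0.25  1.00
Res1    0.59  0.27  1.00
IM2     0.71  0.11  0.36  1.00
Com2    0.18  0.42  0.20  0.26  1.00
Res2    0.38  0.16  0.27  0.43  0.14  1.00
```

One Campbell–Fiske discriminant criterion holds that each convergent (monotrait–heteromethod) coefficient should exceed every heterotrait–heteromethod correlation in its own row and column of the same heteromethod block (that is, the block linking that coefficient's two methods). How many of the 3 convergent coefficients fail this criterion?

1

Each convergent coefficient versus the relevant comparison correlations:
IM (methods 1·2): 0.71 vs {0.18, 0.11, 0.38, 0.36} → pass.
Com (methods 1·2): 0.42 vs {0.11, 0.18, 0.16, 0.20} → pass.
Res (methods 1·2): 0.27 vs {0.36, 0.38, 0.20, 0.16} → fail.
1 of 3 fail.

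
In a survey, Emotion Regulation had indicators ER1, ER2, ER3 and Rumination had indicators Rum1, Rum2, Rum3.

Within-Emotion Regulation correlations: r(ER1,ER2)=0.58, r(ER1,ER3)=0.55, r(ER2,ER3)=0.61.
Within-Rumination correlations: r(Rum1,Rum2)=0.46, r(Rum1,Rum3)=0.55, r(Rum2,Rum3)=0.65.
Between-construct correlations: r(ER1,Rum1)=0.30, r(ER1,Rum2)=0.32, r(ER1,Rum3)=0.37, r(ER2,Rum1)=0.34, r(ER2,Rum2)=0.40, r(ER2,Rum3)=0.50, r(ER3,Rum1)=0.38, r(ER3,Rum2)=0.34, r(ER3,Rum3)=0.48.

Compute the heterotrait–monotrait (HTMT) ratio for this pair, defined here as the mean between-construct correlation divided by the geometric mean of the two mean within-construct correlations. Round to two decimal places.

Mean heterotrait r = 3.43/9 = 0.3811.
Mean within-ER = 1.74/3 = 0.5800; mean within-Rum = 1.66/3 = 0.5533.
Geometric mean = √(0.5800 × 0.5533) = 0.5665.
HTMT = 0.3811 / 0.5665 = 0.67.

0.67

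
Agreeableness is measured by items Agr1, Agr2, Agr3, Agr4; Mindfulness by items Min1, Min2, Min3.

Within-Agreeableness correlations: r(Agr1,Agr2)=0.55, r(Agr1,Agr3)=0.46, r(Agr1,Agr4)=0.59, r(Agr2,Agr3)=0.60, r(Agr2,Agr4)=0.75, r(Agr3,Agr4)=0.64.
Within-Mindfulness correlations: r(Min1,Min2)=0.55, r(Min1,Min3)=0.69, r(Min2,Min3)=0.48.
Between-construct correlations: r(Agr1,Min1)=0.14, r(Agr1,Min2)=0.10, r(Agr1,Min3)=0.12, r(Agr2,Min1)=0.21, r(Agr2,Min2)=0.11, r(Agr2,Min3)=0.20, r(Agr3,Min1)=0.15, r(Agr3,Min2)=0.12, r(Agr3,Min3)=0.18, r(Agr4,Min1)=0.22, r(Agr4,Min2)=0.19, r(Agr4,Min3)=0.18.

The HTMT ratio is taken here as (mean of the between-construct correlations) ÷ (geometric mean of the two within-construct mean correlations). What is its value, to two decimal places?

Mean heterotrait r = 1.92/12 = 0.1600.
Mean within-Agr = 3.59/6 = 0.5983; mean within-Min = 1.72/3 = 0.5733.
Geometric mean = √(0.5983 × 0.5733) = 0.5857.
HTMT = 0.1600 / 0.5857 = 0.27.

0.27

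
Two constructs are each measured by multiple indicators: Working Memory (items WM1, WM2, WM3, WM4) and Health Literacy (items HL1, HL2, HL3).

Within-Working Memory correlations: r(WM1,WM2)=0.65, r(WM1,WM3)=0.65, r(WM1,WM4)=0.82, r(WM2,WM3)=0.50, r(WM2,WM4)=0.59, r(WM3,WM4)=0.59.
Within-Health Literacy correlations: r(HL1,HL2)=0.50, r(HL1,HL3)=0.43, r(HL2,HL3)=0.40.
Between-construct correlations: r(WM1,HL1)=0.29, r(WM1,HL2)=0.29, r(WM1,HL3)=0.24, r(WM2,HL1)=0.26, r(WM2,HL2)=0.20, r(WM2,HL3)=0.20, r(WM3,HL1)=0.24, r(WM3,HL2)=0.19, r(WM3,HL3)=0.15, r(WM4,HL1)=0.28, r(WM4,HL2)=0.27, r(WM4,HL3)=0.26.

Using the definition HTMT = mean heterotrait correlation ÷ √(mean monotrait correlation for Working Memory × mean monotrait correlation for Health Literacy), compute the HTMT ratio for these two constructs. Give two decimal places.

0.45

Mean heterotrait r = 2.87/12 = 0.2392.
Mean within-WM = 3.80/6 = 0.6333; mean within-HL = 1.33/3 = 0.4433.
Geometric mean = √(0.6333 × 0.4433) = 0.5299.
HTMT = 0.2392 / 0.5299 = 0.45.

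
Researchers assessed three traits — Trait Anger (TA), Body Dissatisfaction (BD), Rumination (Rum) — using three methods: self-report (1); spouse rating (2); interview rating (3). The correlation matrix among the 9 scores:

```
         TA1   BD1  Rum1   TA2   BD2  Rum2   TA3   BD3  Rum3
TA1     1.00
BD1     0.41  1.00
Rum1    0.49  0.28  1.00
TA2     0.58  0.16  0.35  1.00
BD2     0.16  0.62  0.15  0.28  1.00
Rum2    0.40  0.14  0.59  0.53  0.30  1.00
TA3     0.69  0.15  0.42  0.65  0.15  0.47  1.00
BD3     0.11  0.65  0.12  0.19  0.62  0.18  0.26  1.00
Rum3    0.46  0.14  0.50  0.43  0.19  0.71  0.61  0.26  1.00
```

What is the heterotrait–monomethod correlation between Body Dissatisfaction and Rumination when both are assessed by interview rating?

0.26

Different traits, same method: r(BD3, Rum3) = 0.26.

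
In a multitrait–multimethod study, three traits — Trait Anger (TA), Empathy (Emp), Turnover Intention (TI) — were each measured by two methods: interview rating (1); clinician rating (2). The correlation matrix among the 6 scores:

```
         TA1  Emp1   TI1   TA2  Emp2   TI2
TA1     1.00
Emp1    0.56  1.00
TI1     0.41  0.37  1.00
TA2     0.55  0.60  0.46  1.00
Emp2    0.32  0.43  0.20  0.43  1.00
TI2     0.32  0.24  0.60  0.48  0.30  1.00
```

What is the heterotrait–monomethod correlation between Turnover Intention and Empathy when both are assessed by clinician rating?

0.30

Different traits, same method: r(TI2, Emp2) = 0.30.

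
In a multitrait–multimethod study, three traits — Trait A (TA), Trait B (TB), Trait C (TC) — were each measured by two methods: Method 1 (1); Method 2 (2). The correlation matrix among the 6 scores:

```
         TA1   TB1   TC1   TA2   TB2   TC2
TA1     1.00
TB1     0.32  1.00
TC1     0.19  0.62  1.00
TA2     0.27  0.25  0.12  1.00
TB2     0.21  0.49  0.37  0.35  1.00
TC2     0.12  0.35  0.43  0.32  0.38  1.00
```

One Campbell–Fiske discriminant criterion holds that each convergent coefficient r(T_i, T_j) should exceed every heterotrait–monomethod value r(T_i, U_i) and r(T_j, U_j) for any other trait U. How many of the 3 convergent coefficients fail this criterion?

Each convergent coefficient versus the relevant comparison correlations:
TA (methods 1·2): 0.27 vs {0.32, 0.35, 0.19, 0.32} → fail.
TB (methods 1·2): 0.49 vs {0.32, 0.35, 0.62, 0.38} → fail.
TC (methods 1·2): 0.43 vs {0.19, 0.32, 0.62, 0.38} → fail.
3 of 3 fail.

3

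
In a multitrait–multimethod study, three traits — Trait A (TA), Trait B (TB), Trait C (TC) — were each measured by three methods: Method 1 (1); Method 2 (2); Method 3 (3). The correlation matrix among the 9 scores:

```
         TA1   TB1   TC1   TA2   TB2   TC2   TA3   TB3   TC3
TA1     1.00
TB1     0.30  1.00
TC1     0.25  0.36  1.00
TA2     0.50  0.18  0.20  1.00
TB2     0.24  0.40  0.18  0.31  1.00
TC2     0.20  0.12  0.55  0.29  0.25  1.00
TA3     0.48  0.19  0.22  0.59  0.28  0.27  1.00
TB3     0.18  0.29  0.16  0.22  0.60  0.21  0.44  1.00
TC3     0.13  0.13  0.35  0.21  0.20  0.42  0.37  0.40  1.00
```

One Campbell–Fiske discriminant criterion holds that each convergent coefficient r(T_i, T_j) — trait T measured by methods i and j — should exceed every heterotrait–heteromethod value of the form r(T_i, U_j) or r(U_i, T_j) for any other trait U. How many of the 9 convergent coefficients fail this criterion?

Convergent coefficients and their comparison sets:
TA (methods 1·2): 0.50 vs {0.24, 0.18, 0.20, 0.20} → pass.
TA (methods 1·3): 0.48 vs {0.18, 0.19, 0.13, 0.22} → pass.
TA (methods 2·3): 0.59 vs {0.22, 0.28, 0.21, 0.27} → pass.
TB (methods 1·2): 0.40 vs {0.18, 0.24, 0.12, 0.18} → pass.
TB (methods 1·3): 0.29 vs {0.19, 0.18, 0.13, 0.16} → pass.
TB (methods 2·3): 0.60 vs {0.28, 0.22, 0.20, 0.21} → pass.
TC (methods 1·2): 0.55 vs {0.20, 0.20, 0.18, 0.12} → pass.
TC (methods 1·3): 0.35 vs {0.22, 0.13, 0.16, 0.13} → pass.
TC (methods 2·3): 0.42 vs {0.27, 0.21, 0.21, 0.20} → pass.
0 of 9 fail.

0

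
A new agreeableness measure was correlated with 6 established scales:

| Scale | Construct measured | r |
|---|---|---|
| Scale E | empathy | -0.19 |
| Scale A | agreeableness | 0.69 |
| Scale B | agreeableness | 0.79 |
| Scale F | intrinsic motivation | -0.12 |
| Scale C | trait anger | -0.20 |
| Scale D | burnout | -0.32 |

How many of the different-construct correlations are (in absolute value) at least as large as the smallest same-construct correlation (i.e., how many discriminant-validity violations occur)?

Convergent (same construct = agreeableness): Scale A, Scale B.
Smallest convergent = 0.69. Discriminant |r|: 0.19, 0.12, 0.20, 0.32; count ≥ 0.69 → 0.

0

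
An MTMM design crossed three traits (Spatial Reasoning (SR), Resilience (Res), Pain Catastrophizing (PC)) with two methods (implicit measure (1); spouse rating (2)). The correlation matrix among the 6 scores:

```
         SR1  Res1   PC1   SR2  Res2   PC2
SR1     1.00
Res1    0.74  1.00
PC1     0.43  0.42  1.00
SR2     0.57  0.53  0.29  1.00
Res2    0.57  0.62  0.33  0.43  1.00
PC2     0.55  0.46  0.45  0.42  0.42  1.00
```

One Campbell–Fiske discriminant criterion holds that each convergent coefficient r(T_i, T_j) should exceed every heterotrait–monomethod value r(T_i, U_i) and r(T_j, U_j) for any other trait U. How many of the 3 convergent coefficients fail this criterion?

2

Each convergent coefficient versus the relevant comparison correlations:
SR (methods 1·2): 0.57 vs {0.74, 0.43, 0.43, 0.42} → fail.
Res (methods 1·2): 0.62 vs {0.74, 0.43, 0.42, 0.42} → fail.
PC (methods 1·2): 0.45 vs {0.43, 0.42, 0.42, 0.42} → pass.
2 of 3 fail.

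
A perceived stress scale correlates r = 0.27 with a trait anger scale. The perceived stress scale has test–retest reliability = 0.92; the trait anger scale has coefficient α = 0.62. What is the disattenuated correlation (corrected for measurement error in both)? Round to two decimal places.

r_true = r_obs / √(r_xx · r_yy) = 0.27 / √(0.92 × 0.62) = 0.27 / √0.5704 = 0.27 / 0.7552 ≈ 0.36.

0.36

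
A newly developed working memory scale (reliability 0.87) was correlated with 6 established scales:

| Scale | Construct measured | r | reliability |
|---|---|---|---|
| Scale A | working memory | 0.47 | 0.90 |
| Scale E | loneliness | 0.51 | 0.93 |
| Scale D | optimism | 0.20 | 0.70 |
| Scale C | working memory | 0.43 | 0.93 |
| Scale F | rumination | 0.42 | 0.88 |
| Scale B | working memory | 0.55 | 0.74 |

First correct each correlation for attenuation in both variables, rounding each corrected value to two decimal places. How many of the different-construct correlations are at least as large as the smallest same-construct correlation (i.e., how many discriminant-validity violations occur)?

2

Disattenuated r (r / √(r_scale · r_new)):
  Scale A (conv): 0.47 / √(0.90·0.87) = 0.53
  Scale E (disc): 0.51 / √(0.93·0.87) = 0.57
  Scale D (disc): 0.20 / √(0.70·0.87) = 0.26
  Scale C (conv): 0.43 / √(0.93·0.87) = 0.48
  Scale F (disc): 0.42 / √(0.88·0.87) = 0.48
  Scale B (conv): 0.55 / √(0.74·0.87) = 0.69
Smallest convergent = 0.48. Discriminant values: 0.57, 0.26, 0.48; count ≥ 0.48 → 2.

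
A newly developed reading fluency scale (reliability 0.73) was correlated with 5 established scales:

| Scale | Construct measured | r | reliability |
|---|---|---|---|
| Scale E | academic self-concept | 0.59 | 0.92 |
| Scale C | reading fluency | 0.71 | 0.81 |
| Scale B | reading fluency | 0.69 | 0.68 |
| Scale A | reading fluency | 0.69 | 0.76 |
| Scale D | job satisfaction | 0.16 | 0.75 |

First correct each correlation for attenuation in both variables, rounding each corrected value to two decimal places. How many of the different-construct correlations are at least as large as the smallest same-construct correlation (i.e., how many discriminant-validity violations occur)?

0

Disattenuated r (r / √(r_scale · r_new)):
  Scale E (disc): 0.59 / √(0.92·0.73) = 0.72
  Scale C (conv): 0.71 / √(0.81·0.73) = 0.92
  Scale B (conv): 0.69 / √(0.68·0.73) = 0.98
  Scale A (conv): 0.69 / √(0.76·0.73) = 0.93
  Scale D (disc): 0.16 / √(0.75·0.73) = 0.22
Smallest convergent = 0.92. Discriminant values: 0.72, 0.22; count ≥ 0.92 → 0.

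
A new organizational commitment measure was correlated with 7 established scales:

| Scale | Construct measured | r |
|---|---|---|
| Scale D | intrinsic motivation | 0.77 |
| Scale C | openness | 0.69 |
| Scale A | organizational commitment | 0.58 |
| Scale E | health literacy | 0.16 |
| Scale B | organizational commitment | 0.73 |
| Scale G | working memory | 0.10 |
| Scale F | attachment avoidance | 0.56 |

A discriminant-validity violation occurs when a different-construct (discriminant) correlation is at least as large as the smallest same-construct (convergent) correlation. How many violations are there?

2

Convergent (same construct = organizational commitment): Scale A, Scale B.
Smallest convergent = 0.58. Discriminant values: 0.77, 0.69, 0.16, 0.10, 0.56; count ≥ 0.58 → 2.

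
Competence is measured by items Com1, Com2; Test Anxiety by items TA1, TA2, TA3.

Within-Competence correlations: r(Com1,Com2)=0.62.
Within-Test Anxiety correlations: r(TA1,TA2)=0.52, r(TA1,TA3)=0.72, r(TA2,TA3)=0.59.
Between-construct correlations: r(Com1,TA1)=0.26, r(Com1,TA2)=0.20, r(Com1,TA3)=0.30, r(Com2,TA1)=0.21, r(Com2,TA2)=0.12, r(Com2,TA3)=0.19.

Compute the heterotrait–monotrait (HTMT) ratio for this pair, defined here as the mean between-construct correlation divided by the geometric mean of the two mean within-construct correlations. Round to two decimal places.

0.35

Mean heterotrait r = 1.28/6 = 0.2133.
Mean within-Com = 0.62/1 = 0.6200; mean within-TA = 1.83/3 = 0.6100.
Geometric mean = √(0.6200 × 0.6100) = 0.6150.
HTMT = 0.2133 / 0.6150 = 0.35.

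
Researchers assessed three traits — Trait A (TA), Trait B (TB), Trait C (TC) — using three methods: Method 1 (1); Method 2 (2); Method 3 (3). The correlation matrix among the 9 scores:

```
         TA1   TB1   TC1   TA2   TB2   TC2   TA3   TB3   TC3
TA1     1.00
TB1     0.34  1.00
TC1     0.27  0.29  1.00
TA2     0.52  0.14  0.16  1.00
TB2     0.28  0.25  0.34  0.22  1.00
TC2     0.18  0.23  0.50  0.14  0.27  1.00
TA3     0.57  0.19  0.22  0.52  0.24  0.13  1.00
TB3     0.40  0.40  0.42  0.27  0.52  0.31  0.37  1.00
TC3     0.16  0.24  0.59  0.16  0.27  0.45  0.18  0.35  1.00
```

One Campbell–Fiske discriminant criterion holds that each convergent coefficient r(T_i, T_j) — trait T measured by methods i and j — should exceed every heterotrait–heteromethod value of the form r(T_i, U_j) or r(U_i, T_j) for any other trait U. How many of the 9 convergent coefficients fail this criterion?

2

Checking each validity diagonal entry against its comparison values:
TA (methods 1·2): 0.52 vs {0.28, 0.14, 0.18, 0.16} → pass.
TA (methods 1·3): 0.57 vs {0.40, 0.19, 0.16, 0.22} → pass.
TA (methods 2·3): 0.52 vs {0.27, 0.24, 0.16, 0.13} → pass.
TB (methods 1·2): 0.25 vs {0.14, 0.28, 0.23, 0.34} → fail.
TB (methods 1·3): 0.40 vs {0.19, 0.40, 0.24, 0.42} → fail.
TB (methods 2·3): 0.52 vs {0.24, 0.27, 0.27, 0.31} → pass.
TC (methods 1·2): 0.50 vs {0.16, 0.18, 0.34, 0.23} → pass.
TC (methods 1·3): 0.59 vs {0.22, 0.16, 0.42, 0.24} → pass.
TC (methods 2·3): 0.45 vs {0.13, 0.16, 0.31, 0.27} → pass.
2 of 9 fail.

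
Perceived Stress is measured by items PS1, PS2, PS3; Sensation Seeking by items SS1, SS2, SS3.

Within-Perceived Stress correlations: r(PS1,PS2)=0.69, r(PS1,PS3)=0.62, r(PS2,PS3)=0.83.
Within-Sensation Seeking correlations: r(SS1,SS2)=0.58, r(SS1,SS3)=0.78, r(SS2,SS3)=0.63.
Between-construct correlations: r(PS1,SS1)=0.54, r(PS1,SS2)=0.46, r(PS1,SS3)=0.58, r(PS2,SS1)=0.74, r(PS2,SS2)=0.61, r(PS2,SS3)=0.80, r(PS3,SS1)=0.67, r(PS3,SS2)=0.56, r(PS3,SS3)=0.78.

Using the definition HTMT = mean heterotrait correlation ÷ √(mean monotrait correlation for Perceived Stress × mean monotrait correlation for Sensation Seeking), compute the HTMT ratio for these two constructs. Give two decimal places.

0.93

Mean heterotrait r = 5.74/9 = 0.6378.
Mean within-PS = 2.14/3 = 0.7133; mean within-SS = 1.99/3 = 0.6633.
Geometric mean = √(0.7133 × 0.6633) = 0.6878.
HTMT = 0.6378 / 0.6878 = 0.93.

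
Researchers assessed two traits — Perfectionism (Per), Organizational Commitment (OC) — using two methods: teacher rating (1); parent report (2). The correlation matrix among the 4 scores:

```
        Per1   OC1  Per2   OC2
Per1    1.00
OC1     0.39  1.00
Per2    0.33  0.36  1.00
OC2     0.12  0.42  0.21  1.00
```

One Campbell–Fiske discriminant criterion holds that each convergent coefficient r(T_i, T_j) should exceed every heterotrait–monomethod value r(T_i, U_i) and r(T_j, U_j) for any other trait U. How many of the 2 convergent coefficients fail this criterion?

Checking each validity diagonal entry against its comparison values:
Per (methods 1·2): 0.33 vs {0.39, 0.21} → fail.
OC (methods 1·2): 0.42 vs {0.39, 0.21} → pass.
1 of 2 fail.

1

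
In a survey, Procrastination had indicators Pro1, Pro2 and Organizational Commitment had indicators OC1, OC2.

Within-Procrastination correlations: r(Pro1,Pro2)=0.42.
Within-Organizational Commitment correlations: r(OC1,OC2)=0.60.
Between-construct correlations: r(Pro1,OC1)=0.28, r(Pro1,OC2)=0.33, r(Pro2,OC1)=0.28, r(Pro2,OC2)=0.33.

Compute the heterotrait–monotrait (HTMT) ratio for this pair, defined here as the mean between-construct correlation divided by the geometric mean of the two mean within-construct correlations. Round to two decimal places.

0.61

Mean between = 1.22/4 = 0.3050.
Mean within-Pro = 0.42/1 = 0.4200; mean within-OC = 0.60/1 = 0.6000.
Geometric mean = √(0.4200 × 0.6000) = 0.5020.
HTMT = 0.3050 / 0.5020 = 0.61.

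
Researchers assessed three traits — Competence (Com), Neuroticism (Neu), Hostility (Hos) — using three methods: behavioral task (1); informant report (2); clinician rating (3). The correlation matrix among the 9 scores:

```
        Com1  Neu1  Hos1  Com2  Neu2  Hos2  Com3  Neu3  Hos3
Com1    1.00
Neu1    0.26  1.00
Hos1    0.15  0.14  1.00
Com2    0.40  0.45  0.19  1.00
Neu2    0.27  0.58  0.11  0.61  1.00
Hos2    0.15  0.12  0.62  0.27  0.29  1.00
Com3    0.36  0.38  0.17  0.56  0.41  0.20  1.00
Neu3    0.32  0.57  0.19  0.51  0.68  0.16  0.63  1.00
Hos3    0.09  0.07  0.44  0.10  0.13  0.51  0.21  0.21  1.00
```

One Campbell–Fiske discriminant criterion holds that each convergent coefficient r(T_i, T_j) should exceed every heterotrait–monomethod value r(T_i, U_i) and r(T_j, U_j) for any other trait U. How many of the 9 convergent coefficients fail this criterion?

Each convergent coefficient versus the relevant comparison correlations:
Com (methods 1·2): 0.40 vs {0.26, 0.61, 0.15, 0.27} → fail.
Com (methods 1·3): 0.36 vs {0.26, 0.63, 0.15, 0.21} → fail.
Com (methods 2·3): 0.56 vs {0.61, 0.63, 0.27, 0.21} → fail.
Neu (methods 1·2): 0.58 vs {0.26, 0.61, 0.14, 0.29} → fail.
Neu (methods 1·3): 0.57 vs {0.26, 0.63, 0.14, 0.21} → fail.
Neu (methods 2·3): 0.68 vs {0.61, 0.63, 0.29, 0.21} → pass.
Hos (methods 1·2): 0.62 vs {0.15, 0.27, 0.14, 0.29} → pass.
Hos (methods 1·3): 0.44 vs {0.15, 0.21, 0.14, 0.21} → pass.
Hos (methods 2·3): 0.51 vs {0.27, 0.21, 0.29, 0.21} → pass.
5 of 9 fail.

5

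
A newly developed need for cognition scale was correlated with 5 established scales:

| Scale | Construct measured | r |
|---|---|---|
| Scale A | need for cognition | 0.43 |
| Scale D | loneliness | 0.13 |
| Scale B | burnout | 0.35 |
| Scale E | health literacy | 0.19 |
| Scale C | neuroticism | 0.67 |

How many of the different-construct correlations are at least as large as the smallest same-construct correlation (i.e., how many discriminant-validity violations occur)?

Convergent (same construct = need for cognition): Scale A.
Smallest convergent = 0.43. Discriminant values: 0.13, 0.35, 0.19, 0.67; count ≥ 0.43 → 1.

1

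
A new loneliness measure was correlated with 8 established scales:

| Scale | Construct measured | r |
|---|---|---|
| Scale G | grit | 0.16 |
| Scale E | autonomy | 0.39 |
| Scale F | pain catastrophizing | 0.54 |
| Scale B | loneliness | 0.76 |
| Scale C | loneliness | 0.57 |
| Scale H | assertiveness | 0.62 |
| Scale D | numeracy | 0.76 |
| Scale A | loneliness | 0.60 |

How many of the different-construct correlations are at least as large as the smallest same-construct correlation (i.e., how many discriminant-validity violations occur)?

2

Convergent (same construct = loneliness): Scale B, Scale C, Scale A.
Smallest convergent = 0.57. Discriminant values: 0.16, 0.39, 0.54, 0.62, 0.76; count ≥ 0.57 → 2.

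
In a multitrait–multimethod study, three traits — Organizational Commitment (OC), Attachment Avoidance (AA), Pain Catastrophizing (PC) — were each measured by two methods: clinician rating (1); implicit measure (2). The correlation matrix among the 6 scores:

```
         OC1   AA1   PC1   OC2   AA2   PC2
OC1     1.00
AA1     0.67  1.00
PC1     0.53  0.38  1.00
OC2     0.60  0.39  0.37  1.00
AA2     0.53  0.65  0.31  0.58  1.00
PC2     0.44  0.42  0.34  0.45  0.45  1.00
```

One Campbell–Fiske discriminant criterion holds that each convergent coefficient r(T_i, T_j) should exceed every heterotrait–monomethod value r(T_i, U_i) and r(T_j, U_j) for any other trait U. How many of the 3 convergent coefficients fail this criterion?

Each convergent coefficient versus the relevant comparison correlations:
OC (methods 1·2): 0.60 vs {0.67, 0.58, 0.53, 0.45} → fail.
AA (methods 1·2): 0.65 vs {0.67, 0.58, 0.38, 0.45} → fail.
PC (methods 1·2): 0.34 vs {0.53, 0.45, 0.38, 0.45} → fail.
3 of 3 fail.

3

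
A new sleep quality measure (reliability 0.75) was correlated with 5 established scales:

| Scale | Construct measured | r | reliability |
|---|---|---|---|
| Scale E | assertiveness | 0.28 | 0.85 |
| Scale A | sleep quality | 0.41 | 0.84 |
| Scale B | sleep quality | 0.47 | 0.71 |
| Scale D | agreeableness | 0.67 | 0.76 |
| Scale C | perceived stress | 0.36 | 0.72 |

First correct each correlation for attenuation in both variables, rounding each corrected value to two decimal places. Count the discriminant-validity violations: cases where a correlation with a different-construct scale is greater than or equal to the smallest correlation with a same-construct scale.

1

Disattenuated r (r / √(r_scale · r_new)):
  Scale E (disc): 0.28 / √(0.85·0.75) = 0.35
  Scale A (conv): 0.41 / √(0.84·0.75) = 0.52
  Scale B (conv): 0.47 / √(0.71·0.75) = 0.64
  Scale D (disc): 0.67 / √(0.76·0.75) = 0.89
  Scale C (disc): 0.36 / √(0.72·0.75) = 0.49
Smallest convergent = 0.52. Discriminant values: 0.35, 0.89, 0.49; count ≥ 0.52 → 1.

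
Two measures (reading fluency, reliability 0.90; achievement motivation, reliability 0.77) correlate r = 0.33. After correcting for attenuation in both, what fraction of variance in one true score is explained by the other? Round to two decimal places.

Disattenuated r = 0.33 / √(0.90 × 0.77) = 0.33 / 0.8325 = 0.3964.
Shared true-score variance = 0.3964² = 0.1571 ≈ 0.16.

0.16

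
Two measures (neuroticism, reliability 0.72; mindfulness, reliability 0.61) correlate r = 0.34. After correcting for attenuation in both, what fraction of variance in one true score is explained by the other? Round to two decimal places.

Disattenuated r = 0.34 / √(0.72 × 0.61) = 0.34 / 0.6627 = 0.5131.
Shared true-score variance = 0.5131² = 0.2633 ≈ 0.26.

0.26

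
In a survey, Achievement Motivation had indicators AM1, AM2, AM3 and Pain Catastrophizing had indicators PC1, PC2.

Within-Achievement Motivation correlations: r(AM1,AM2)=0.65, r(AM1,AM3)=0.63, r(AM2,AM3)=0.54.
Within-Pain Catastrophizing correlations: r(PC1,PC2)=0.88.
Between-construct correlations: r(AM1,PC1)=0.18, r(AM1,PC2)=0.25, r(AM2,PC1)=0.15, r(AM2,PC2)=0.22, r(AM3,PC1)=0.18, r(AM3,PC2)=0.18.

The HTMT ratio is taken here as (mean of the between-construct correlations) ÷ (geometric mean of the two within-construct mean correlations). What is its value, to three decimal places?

Mean between = 1.16/6 = 0.1933.
Mean within-AM = 1.82/3 = 0.6067; mean within-PC = 0.88/1 = 0.8800.
Geometric mean = √(0.6067 × 0.8800) = 0.7307.
HTMT = 0.1933 / 0.7307 = 0.265.

0.265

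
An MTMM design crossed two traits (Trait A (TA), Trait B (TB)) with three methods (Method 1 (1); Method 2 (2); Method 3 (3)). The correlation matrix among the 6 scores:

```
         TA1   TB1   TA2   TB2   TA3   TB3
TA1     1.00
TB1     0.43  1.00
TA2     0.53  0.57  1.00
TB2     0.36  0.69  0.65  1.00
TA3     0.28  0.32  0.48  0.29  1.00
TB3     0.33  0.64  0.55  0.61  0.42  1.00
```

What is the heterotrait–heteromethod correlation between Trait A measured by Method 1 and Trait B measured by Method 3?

0.33

Different traits and methods: r(TA1, TB3) = 0.33.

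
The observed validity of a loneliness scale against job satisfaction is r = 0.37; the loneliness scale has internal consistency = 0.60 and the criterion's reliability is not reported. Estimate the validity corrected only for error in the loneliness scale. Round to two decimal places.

0.48

Single correction: r_c = r_obs / √r_xx = 0.37 / √0.60 = 0.37 / 0.7746 ≈ 0.48.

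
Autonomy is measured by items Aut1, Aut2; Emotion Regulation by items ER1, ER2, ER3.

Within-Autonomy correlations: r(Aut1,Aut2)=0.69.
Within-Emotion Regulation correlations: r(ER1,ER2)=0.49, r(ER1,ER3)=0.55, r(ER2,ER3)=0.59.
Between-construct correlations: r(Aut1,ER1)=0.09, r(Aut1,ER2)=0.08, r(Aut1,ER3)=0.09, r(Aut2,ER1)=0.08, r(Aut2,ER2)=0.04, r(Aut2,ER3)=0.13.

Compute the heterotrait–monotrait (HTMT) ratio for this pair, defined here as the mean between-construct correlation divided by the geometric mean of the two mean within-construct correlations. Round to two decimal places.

0.14

Mean between = 0.51/6 = 0.0850.
Mean within-Aut = 0.69/1 = 0.6900; mean within-ER = 1.63/3 = 0.5433.
Geometric mean = √(0.6900 × 0.5433) = 0.6123.
HTMT = 0.0850 / 0.6123 = 0.14.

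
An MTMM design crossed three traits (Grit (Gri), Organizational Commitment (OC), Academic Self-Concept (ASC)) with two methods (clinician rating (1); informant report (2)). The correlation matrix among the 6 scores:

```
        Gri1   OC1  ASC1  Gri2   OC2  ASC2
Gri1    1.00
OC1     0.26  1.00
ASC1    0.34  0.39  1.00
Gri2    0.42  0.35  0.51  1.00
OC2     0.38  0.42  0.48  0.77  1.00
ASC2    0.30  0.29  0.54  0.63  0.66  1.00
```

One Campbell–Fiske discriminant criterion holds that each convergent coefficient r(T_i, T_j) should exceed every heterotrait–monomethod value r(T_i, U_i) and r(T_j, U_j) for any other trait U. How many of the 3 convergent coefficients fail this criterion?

3

Convergent coefficients and their comparison sets:
Gri (methods 1·2): 0.42 vs {0.26, 0.77, 0.34, 0.63} → fail.
OC (methods 1·2): 0.42 vs {0.26, 0.77, 0.39, 0.66} → fail.
ASC (methods 1·2): 0.54 vs {0.34, 0.63, 0.39, 0.66} → fail.
3 of 3 fail.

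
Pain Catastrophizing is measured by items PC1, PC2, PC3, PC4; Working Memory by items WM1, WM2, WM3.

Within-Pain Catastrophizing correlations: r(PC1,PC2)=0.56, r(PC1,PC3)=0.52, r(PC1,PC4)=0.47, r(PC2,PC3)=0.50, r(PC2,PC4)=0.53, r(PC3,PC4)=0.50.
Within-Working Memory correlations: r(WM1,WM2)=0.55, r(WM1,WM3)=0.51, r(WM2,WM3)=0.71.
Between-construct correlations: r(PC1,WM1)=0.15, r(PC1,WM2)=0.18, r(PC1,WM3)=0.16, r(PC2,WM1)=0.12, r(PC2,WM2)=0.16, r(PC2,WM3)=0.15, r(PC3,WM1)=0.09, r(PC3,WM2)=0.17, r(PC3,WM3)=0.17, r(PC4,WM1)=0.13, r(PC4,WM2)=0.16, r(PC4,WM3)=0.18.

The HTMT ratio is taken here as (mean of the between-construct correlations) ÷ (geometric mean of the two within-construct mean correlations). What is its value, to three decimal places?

Mean between = 1.82/12 = 0.1517.
Mean within-PC = 3.08/6 = 0.5133; mean within-WM = 1.77/3 = 0.5900.
Geometric mean = √(0.5133 × 0.5900) = 0.5503.
HTMT = 0.1517 / 0.5503 = 0.276.

0.276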